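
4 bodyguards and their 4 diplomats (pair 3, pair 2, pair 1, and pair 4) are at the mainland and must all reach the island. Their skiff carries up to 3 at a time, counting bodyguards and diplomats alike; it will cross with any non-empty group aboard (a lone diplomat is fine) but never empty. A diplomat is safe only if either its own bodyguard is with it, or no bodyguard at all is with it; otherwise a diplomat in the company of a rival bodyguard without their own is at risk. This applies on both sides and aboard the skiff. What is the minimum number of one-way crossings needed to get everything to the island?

9

Counting alone: each trip to the island takes at most 3 across and each return brings at least 1 back, so after t trips out (and t−1 returns) at most 3t − (t−1) of the 8 are across; that first reaches 8 at t = 4, so at least 7 crossings are needed.
The safety rule pushes this higher. Following every safe sequence of crossings, the most of the 8 that can be at the island as the skiff arrives there on crossing 7 is 7 — never all 8.
So no plan with fewer than 9 crossings exists, and this one achieves 9:
1. bodyguard 3 and diplomat 3 cross → the island.
2. bodyguard 3 crosses ← the mainland.
3. bodyguard 2, bodyguard 3, and diplomat 2 cross → the island.
4. bodyguard 3 and diplomat 3 cross ← the mainland.
5. bodyguard 1, bodyguard 3, and bodyguard 4 cross → the island.
6. diplomat 2 crosses ← the mainland.
7. diplomat 2 and diplomat 3 cross → the island.
8. diplomat 3 crosses ← the mainland.
9. diplomat 1, diplomat 3, and diplomat 4 cross → the island.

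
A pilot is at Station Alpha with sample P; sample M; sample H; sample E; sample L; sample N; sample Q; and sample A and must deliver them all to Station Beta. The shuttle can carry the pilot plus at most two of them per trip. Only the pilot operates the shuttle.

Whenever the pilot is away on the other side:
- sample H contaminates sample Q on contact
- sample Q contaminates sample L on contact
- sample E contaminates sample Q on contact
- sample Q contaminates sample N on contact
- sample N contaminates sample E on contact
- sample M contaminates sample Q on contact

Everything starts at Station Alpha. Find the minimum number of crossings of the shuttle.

13

Counting alone: the pilot can take at most 2 across per trip to Station Beta, so moving all 8 needs at least 4 loaded trips out, with a return between consecutive ones — at least 7 crossings.
The safety rule pushes this higher. Following every safe sequence of crossings, the most of the 8 that can be at Station Beta as the shuttle arrives there on crossings 7, 9, 11 is 5, 6, 7 respectively — never all 8.
So no plan with fewer than 13 crossings exists, and this one achieves 13:
1. Pilot goes to Station Beta with sample E and sample Q.  [Station Alpha: sample A, sample H, sample L, sample M, sample N, sample P | Station Beta: sample E, sample Q]
2. Pilot goes back to Station Alpha with sample E.  [Station Alpha: sample A, sample E, sample H, sample L, sample M, sample N, sample P | Station Beta: sample Q]
3. Pilot goes to Station Beta with sample E and sample P.  [Station Alpha: sample A, sample H, sample L, sample M, sample N | Station Beta: sample E, sample P, sample Q]
4. Pilot goes back to Station Alpha with sample E.  [Station Alpha: sample A, sample E, sample H, sample L, sample M, sample N | Station Beta: sample P, sample Q]
5. Pilot goes to Station Beta with sample E and sample M.  [Station Alpha: sample A, sample H, sample L, sample N | Station Beta: sample E, sample M, sample P, sample Q]
6. Pilot goes back to Station Alpha with sample Q.  [Station Alpha: sample A, sample H, sample L, sample N, sample Q | Station Beta: sample E, sample M, sample P]
7. Pilot goes to Station Beta with sample H and sample Q.  [Station Alpha: sample A, sample L, sample N | Station Beta: sample E, sample H, sample M, sample P, sample Q]
8. Pilot goes back to Station Alpha with sample Q.  [Station Alpha: sample A, sample L, sample N, sample Q | Station Beta: sample E, sample H, sample M, sample P]
9. Pilot goes to Station Beta with sample L and sample N.  [Station Alpha: sample A, sample Q | Station Beta: sample E, sample H, sample L, sample M, sample N, sample P]
10. Pilot goes back to Station Alpha with sample E.  [Station Alpha: sample A, sample E, sample Q | Station Beta: sample H, sample L, sample M, sample N, sample P]
11. Pilot goes to Station Beta with sample A and sample E.  [Station Alpha: sample Q | Station Beta: sample A, sample E, sample H, sample L, sample M, sample N, sample P]
12. Pilot goes back to Station Alpha with sample E.  [Station Alpha: sample E, sample Q | Station Beta: sample A, sample H, sample L, sample M, sample N, sample P]
13. Pilot goes to Station Beta with sample E and sample Q.  [Station Alpha: — | Station Beta: sample A, sample E, sample H, sample L, sample M, sample N, sample P, sample Q]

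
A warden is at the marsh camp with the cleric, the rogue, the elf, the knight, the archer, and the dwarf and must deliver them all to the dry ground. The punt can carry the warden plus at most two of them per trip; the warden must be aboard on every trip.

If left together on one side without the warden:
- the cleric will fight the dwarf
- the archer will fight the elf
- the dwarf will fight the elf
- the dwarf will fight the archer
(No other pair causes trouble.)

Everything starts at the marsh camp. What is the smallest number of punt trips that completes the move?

Counting alone: the warden can take at most 2 across per trip to the dry ground, so moving all 6 needs at least 3 loaded trips out, with a return between consecutive ones — at least 5 crossings.
The safety rule pushes this higher. Following every safe sequence of crossings, the most of the 6 that can be at the dry ground as the punt arrives there on crossings 5, 7 is 4, 5 respectively — never all 6.
So no plan with fewer than 9 crossings exists, and this one achieves 9:
1. Warden goes to the dry ground with the dwarf and the elf.
2. Warden goes back to the marsh camp with the elf.
3. Warden goes to the dry ground with the cleric and the elf.
4. Warden goes back to the marsh camp with the dwarf.
5. Warden goes to the dry ground with the archer and the rogue.
6. Warden goes back to the marsh camp with the elf.
7. Warden goes to the dry ground with the elf and the knight.
8. Warden goes back to the marsh camp with the elf.
9. Warden goes to the dry ground with the dwarf and the elf.

9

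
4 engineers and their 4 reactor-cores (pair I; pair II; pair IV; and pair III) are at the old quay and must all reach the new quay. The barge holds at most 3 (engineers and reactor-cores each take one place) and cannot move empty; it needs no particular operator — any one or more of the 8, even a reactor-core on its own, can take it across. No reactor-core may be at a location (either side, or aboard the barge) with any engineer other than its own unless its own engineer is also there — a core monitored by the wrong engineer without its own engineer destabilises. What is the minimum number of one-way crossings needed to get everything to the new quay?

9

Counting alone: each trip to the new quay takes at most 3 across and each return brings at least 1 back, so after t trips out (and t−1 returns) at most 3t − (t−1) of the 8 are across; that first reaches 8 at t = 4, so at least 7 crossings are needed.
The safety rule pushes this higher. Following every safe sequence of crossings, the most of the 8 that can be at the new quay as the barge arrives there on crossing 7 is 7 — never all 8.
So no plan with fewer than 9 crossings exists, and this one achieves 9:
1. engineer I and reactor-core I cross → the new quay.
2. engineer I crosses ← the old quay.
3. engineer I, engineer II, and reactor-core II cross → the new quay.
4. engineer I and reactor-core I cross ← the old quay.
5. engineer I, engineer III, and engineer IV cross → the new quay.
6. reactor-core II crosses ← the old quay.
7. reactor-core I and reactor-core II cross → the new quay.
8. reactor-core I crosses ← the old quay.
9. reactor-core I, reactor-core III, and reactor-core IV cross → the new quay.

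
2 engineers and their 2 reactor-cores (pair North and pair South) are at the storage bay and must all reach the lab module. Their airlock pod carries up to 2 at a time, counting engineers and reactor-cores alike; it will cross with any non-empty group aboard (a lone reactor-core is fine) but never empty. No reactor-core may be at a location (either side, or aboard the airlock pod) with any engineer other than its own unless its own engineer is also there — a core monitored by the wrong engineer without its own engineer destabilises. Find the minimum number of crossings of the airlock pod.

5

Counting alone: each trip to the lab module takes at most 2 across and each return brings at least 1 back, so after t trips out (and t−1 returns) at most 2t − (t−1) of the 4 are across; that first reaches 4 at t = 3, so at least 5 crossings are needed.
The plan below uses exactly 5 crossings, so it is optimal:
1. engineer North and reactor-core North cross → the lab module.
2. engineer North crosses ← the storage bay.
3. engineer North and engineer South cross → the lab module.
4. engineer South crosses ← the storage bay.
5. engineer South and reactor-core South cross → the lab module.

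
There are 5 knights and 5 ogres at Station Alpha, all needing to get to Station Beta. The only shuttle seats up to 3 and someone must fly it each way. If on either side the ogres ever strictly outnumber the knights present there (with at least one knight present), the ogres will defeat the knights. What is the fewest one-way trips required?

Counting alone: each trip to Station Beta takes at most 3 across and each return brings at least 1 back, so after t trips out (and t−1 returns) at most 3t − (t−1) of the 10 are across; that first reaches 10 at t = 5, so at least 9 crossings are needed.
The safety rule pushes this higher. Following every safe sequence of crossings, the most of the 10 that can be at Station Beta as the shuttle arrives there on crossing 9 is 9 — never all 10.
So no plan with fewer than 11 crossings exists, and this one achieves 11:
1. 2 ogres → Station Beta.  (Station Alpha: 5K 3O; Station Beta: 0K 2O)
2. 1 ogre ← Station Alpha.  (Station Alpha: 5K 4O; Station Beta: 0K 1O)
3. 3 ogres → Station Beta.  (Station Alpha: 5K 1O; Station Beta: 0K 4O)
4. 1 ogre ← Station Alpha.  (Station Alpha: 5K 2O; Station Beta: 0K 3O)
5. 3 knights → Station Beta.  (Station Alpha: 2K 2O; Station Beta: 3K 3O)
6. 1 knight and 1 ogre ← Station Alpha.  (Station Alpha: 3K 3O; Station Beta: 2K 2O)
7. 3 knights → Station Beta.  (Station Alpha: 0K 3O; Station Beta: 5K 2O)
8. 1 ogre ← Station Alpha.  (Station Alpha: 0K 4O; Station Beta: 5K 1O)
9. 2 ogres → Station Beta.  (Station Alpha: 0K 2O; Station Beta: 5K 3O)
10. 1 ogre ← Station Alpha.  (Station Alpha: 0K 3O; Station Beta: 5K 2O)
11. 3 ogres → Station Beta.  (Station Alpha: 0K 0O; Station Beta: 5K 5O)

11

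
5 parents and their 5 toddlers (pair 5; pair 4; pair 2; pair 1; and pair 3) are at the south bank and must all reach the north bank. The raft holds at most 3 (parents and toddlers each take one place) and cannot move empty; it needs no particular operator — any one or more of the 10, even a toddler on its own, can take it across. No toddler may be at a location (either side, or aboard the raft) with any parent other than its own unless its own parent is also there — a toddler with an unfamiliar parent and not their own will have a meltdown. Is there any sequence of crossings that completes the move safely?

Yes

1. parent 5 and toddler 5 cross → the north bank.
2. parent 5 crosses ← the south bank.
3. toddler 1, toddler 2, and toddler 4 cross → the north bank.
4. toddler 5 crosses ← the south bank.
5. parent 1, parent 2, and parent 4 cross → the north bank.
6. parent 4 and toddler 4 cross ← the south bank.
7. parent 3, parent 4, and parent 5 cross → the north bank.
8. toddler 2 crosses ← the south bank.
9. toddler 4 and toddler 5 cross → the north bank.
10. toddler 5 crosses ← the south bank.
11. toddler 2, toddler 3, and toddler 5 cross → the north bank.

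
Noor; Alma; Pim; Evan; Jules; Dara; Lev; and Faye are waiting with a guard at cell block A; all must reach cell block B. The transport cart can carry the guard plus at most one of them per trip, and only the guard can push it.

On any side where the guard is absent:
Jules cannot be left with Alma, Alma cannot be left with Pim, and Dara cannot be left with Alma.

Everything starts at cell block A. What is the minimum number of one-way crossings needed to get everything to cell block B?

impossible

Following every safe sequence of crossings from the start, the most of the 8 that can be at cell block B as the transport cart arrives there on crossings 1, 3, 5, 7, 9, 11 is 1, 2, 3, 4, 5, 6 respectively; the best ever achieved is 6 of 8.
From crossing 13 on, no configuration arises that was not already reachable earlier: only 144 distinct safe configurations (who is on which side, and where the transport cart is) can ever be reached, none of them has everyone across, and every continuation just revisits them. So no valid plan exists.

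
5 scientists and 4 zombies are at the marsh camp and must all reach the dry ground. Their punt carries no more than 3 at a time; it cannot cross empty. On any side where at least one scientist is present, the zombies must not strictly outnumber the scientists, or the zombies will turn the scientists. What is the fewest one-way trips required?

Counting alone: each trip to the dry ground takes at most 3 across and each return brings at least 1 back, so after t trips out (and t−1 returns) at most 3t − (t−1) of the 9 are across; that first reaches 9 at t = 4, so at least 7 crossings are needed.
The plan below uses exactly 7 crossings, so it is optimal:
1. 3 zombies → the dry ground.  (the marsh camp: 5S 1Z; the dry ground: 0S 3Z)
2. 1 zombie ← the marsh camp.  (the marsh camp: 5S 2Z; the dry ground: 0S 2Z)
3. 3 scientists → the dry ground.  (the marsh camp: 2S 2Z; the dry ground: 3S 2Z)
4. 1 scientist ← the marsh camp.  (the marsh camp: 3S 2Z; the dry ground: 2S 2Z)
5. 2 scientists and 1 zombie → the dry ground.  (the marsh camp: 1S 1Z; the dry ground: 4S 3Z)
6. 1 scientist ← the marsh camp.  (the marsh camp: 2S 1Z; the dry ground: 3S 3Z)
7. 2 scientists and 1 zombie → the dry ground.  (the marsh camp: 0S 0Z; the dry ground: 5S 4Z)

7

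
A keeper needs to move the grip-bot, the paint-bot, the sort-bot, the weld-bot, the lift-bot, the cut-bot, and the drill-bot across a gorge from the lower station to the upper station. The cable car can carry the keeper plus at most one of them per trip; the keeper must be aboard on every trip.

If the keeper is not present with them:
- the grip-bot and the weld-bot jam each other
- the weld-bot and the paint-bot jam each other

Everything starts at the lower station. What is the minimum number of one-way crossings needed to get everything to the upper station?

15

Counting alone: the keeper can take at most 1 across per trip to the upper station, so moving all 7 needs at least 7 loaded trips out, with a return between consecutive ones — at least 13 crossings.
The safety rule pushes this higher. Following every safe sequence of crossings, the most of the 7 that can be at the upper station as the cable car arrives there on crossing 13 is 6 — never all 7.
So no plan with fewer than 15 crossings exists, and this one achieves 15:
1. Keeper goes to the upper station with the weld-bot.  [the lower station: the cut-bot, the drill-bot, the grip-bot, the lift-bot, the paint-bot, the sort-bot | the upper station: the weld-bot]
2. Keeper goes back to the lower station alone.  [the lower station: the cut-bot, the drill-bot, the grip-bot, the lift-bot, the paint-bot, the sort-bot | the upper station: the weld-bot]
3. Keeper goes to the upper station with the grip-bot.  [the lower station: the cut-bot, the drill-bot, the lift-bot, the paint-bot, the sort-bot | the upper station: the grip-bot, the weld-bot]
4. Keeper goes back to the lower station with the weld-bot.  [the lower station: the cut-bot, the drill-bot, the lift-bot, the paint-bot, the sort-bot, the weld-bot | the upper station: the grip-bot]
5. Keeper goes to the upper station with the paint-bot.  [the lower station: the cut-bot, the drill-bot, the lift-bot, the sort-bot, the weld-bot | the upper station: the grip-bot, the paint-bot]
6. Keeper goes back to the lower station alone.  [the lower station: the cut-bot, the drill-bot, the lift-bot, the sort-bot, the weld-bot | the upper station: the grip-bot, the paint-bot]
7. Keeper goes to the upper station with the sort-bot.  [the lower station: the cut-bot, the drill-bot, the lift-bot, the weld-bot | the upper station: the grip-bot, the paint-bot, the sort-bot]
8. Keeper goes back to the lower station alone.  [the lower station: the cut-bot, the drill-bot, the lift-bot, the weld-bot | the upper station: the grip-bot, the paint-bot, the sort-bot]
9. Keeper goes to the upper station with the lift-bot.  [the lower station: the cut-bot, the drill-bot, the weld-bot | the upper station: the grip-bot, the lift-bot, the paint-bot, the sort-bot]
10. Keeper goes back to the lower station alone.  [the lower station: the cut-bot, the drill-bot, the weld-bot | the upper station: the grip-bot, the lift-bot, the paint-bot, the sort-bot]
11. Keeper goes to the upper station with the cut-bot.  [the lower station: the drill-bot, the weld-bot | the upper station: the cut-bot, the grip-bot, the lift-bot, the paint-bot, the sort-bot]
12. Keeper goes back to the lower station alone.  [the lower station: the drill-bot, the weld-bot | the upper station: the cut-bot, the grip-bot, the lift-bot, the paint-bot, the sort-bot]
13. Keeper goes to the upper station with the drill-bot.  [the lower station: the weld-bot | the upper station: the cut-bot, the drill-bot, the grip-bot, the lift-bot, the paint-bot, the sort-bot]
14. Keeper goes back to the lower station alone.  [the lower station: the weld-bot | the upper station: the cut-bot, the drill-bot, the grip-bot, the lift-bot, the paint-bot, the sort-bot]
15. Keeper goes to the upper station with the weld-bot.  [the lower station: — | the upper station: the cut-bot, the drill-bot, the grip-bot, the lift-bot, the paint-bot, the sort-bot, the weld-bot]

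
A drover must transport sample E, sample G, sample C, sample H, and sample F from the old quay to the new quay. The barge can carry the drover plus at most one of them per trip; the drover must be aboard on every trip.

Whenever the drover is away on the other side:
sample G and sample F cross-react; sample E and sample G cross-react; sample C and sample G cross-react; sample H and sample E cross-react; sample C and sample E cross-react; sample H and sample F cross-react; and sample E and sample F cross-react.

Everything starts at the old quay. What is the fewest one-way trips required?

Whatever the first load, the items left behind include a forbidden pair without the drover. No opening move is safe, so no plan exists.

impossible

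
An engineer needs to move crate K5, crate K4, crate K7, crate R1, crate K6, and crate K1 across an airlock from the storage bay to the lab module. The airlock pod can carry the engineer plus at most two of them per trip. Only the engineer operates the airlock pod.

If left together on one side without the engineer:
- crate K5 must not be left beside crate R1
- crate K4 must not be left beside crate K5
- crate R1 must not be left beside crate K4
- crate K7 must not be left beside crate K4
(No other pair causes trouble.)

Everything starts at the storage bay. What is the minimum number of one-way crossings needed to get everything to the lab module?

9

Counting alone: the engineer can take at most 2 across per trip to the lab module, so moving all 6 needs at least 3 loaded trips out, with a return between consecutive ones — at least 5 crossings.
The safety rule pushes this higher. Following every safe sequence of crossings, the most of the 6 that can be at the lab module as the airlock pod arrives there on crossings 5, 7 is 4, 5 respectively — never all 6.
So no plan with fewer than 9 crossings exists, and this one achieves 9:
1. Engineer goes to the lab module with crate K4 and crate K5.  [the storage bay: crate K1, crate K6, crate K7, crate R1 | the lab module: crate K4, crate K5]
2. Engineer goes back to the storage bay with crate K5.  [the storage bay: crate K1, crate K5, crate K6, crate K7, crate R1 | the lab module: crate K4]
3. Engineer goes to the lab module with crate K5 and crate K7.  [the storage bay: crate K1, crate K6, crate R1 | the lab module: crate K4, crate K5, crate K7]
4. Engineer goes back to the storage bay with crate K4.  [the storage bay: crate K1, crate K4, crate K6, crate R1 | the lab module: crate K5, crate K7]
5. Engineer goes to the lab module with crate K4 and crate K6.  [the storage bay: crate K1, crate R1 | the lab module: crate K4, crate K5, crate K6, crate K7]
6. Engineer goes back to the storage bay with crate K4.  [the storage bay: crate K1, crate K4, crate R1 | the lab module: crate K5, crate K6, crate K7]
7. Engineer goes to the lab module with crate K1 and crate K4.  [the storage bay: crate R1 | the lab module: crate K1, crate K4, crate K5, crate K6, crate K7]
8. Engineer goes back to the storage bay with crate K4.  [the storage bay: crate K4, crate R1 | the lab module: crate K1, crate K5, crate K6, crate K7]
9. Engineer goes to the lab module with crate K4 and crate R1.  [the storage bay: — | the lab module: crate K1, crate K4, crate K5, crate K6, crate K7, crate R1]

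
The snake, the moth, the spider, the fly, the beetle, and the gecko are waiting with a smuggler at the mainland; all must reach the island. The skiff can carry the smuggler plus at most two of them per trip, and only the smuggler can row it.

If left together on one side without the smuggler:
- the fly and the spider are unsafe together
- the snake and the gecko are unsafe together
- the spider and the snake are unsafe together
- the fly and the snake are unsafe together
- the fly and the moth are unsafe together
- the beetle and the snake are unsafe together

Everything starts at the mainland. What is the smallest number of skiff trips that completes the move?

9

Counting alone: the smuggler can take at most 2 across per trip to the island, so moving all 6 needs at least 3 loaded trips out, with a return between consecutive ones — at least 5 crossings.
The safety rule pushes this higher. Following every safe sequence of crossings, the most of the 6 that can be at the island as the skiff arrives there on crossings 5, 7 is 4, 5 respectively — never all 6.
So no plan with fewer than 9 crossings exists, and this one achieves 9:
1. Smuggler goes to the island with the fly and the snake.  [the mainland: the beetle, the gecko, the moth, the spider | the island: the fly, the snake]
2. Smuggler goes back to the mainland with the snake.  [the mainland: the beetle, the gecko, the moth, the snake, the spider | the island: the fly]
3. Smuggler goes to the island with the moth and the snake.  [the mainland: the beetle, the gecko, the spider | the island: the fly, the moth, the snake]
4. Smuggler goes back to the mainland with the fly.  [the mainland: the beetle, the fly, the gecko, the spider | the island: the moth, the snake]
5. Smuggler goes to the island with the beetle and the spider.  [the mainland: the fly, the gecko | the island: the beetle, the moth, the snake, the spider]
6. Smuggler goes back to the mainland with the snake.  [the mainland: the fly, the gecko, the snake | the island: the beetle, the moth, the spider]
7. Smuggler goes to the island with the gecko and the snake.  [the mainland: the fly | the island: the beetle, the gecko, the moth, the snake, the spider]
8. Smuggler goes back to the mainland with the snake.  [the mainland: the fly, the snake | the island: the beetle, the gecko, the moth, the spider]
9. Smuggler goes to the island with the fly and the snake.  [the mainland: — | the island: the beetle, the fly, the gecko, the moth, the snake, the spider]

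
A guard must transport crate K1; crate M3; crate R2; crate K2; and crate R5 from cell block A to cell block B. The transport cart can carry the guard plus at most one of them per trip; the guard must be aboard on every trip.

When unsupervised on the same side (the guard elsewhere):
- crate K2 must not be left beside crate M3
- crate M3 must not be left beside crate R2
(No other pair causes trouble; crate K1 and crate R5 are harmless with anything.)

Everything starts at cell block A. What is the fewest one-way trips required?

Counting alone: the guard can take at most 1 across per trip to cell block B, so moving all 5 needs at least 5 loaded trips out, with a return between consecutive ones — at least 9 crossings.
The safety rule pushes this higher. Following every safe sequence of crossings, the most of the 5 that can be at cell block B as the transport cart arrives there on crossing 9 is 4 — never all 5.
So no plan with fewer than 11 crossings exists, and this one achieves 11:
1. Guard goes to cell block B with crate M3.  [cell block A: crate K1, crate K2, crate R2, crate R5 | cell block B: crate M3]
2. Guard goes back to cell block A alone.  [cell block A: crate K1, crate K2, crate R2, crate R5 | cell block B: crate M3]
3. Guard goes to cell block B with crate K1.  [cell block A: crate K2, crate R2, crate R5 | cell block B: crate K1, crate M3]
4. Guard goes back to cell block A alone.  [cell block A: crate K2, crate R2, crate R5 | cell block B: crate K1, crate M3]
5. Guard goes to cell block B with crate R2.  [cell block A: crate K2, crate R5 | cell block B: crate K1, crate M3, crate R2]
6. Guard goes back to cell block A with crate M3.  [cell block A: crate K2, crate M3, crate R5 | cell block B: crate K1, crate R2]
7. Guard goes to cell block B with crate K2.  [cell block A: crate M3, crate R5 | cell block B: crate K1, crate K2, crate R2]
8. Guard goes back to cell block A alone.  [cell block A: crate M3, crate R5 | cell block B: crate K1, crate K2, crate R2]
9. Guard goes to cell block B with crate R5.  [cell block A: crate M3 | cell block B: crate K1, crate K2, crate R2, crate R5]
10. Guard goes back to cell block A alone.  [cell block A: crate M3 | cell block B: crate K1, crate K2, crate R2, crate R5]
11. Guard goes to cell block B with crate M3.  [cell block A: — | cell block B: crate K1, crate K2, crate M3, crate R2, crate R5]

11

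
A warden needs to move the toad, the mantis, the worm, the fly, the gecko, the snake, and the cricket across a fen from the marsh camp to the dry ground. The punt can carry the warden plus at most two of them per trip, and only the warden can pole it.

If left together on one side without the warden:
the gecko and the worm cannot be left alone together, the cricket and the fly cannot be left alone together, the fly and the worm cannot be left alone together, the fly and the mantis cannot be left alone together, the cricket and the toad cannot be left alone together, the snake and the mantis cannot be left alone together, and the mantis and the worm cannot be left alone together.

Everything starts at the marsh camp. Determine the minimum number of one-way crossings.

impossible

Whatever the first load, the items left behind include a forbidden pair without the warden. No opening move is safe, so no plan exists.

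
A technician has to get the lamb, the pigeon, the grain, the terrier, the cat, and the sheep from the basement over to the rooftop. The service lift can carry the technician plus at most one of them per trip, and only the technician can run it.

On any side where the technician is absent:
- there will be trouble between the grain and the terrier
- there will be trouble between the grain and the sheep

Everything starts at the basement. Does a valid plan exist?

Yes

1. Technician goes to the rooftop with the grain.
2. Technician goes back to the basement alone.
3. Technician goes to the rooftop with the lamb.
4. Technician goes back to the basement alone.
5. Technician goes to the rooftop with the pigeon.
6. Technician goes back to the basement alone.
7. Technician goes to the rooftop with the terrier.
8. Technician goes back to the basement with the grain.
9. Technician goes to the rooftop with the sheep.
10. Technician goes back to the basement alone.
11. Technician goes to the rooftop with the cat.
12. Technician goes back to the basement alone.
13. Technician goes to the rooftop with the grain.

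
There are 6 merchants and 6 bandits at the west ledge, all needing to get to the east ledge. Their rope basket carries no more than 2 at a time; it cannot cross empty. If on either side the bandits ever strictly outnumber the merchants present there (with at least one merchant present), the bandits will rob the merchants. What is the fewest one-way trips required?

Following every safe sequence of crossings from the start, the most of the 12 that can be at the east ledge as the rope basket arrives there on crossings 1, 3, 5, 7, 9 is 2, 3, 4, 5, 6 respectively; the best ever achieved is 6 of 12.
From crossing 11 on, no configuration arises that was not already reachable earlier: only 15 distinct safe configurations (who is on which side, and where the rope basket is) can ever be reached, none of them has everyone across, and every continuation just revisits them. They are: 0 merchants + 0 bandits across (rope basket back at the start); 0 merchants + 1 bandit across (rope basket there); 0 merchants + 1 bandit across (rope basket back at the start); 0 merchants + 2 bandits across (rope basket there); 0 merchants + 2 bandits across (rope basket back at the start); 0 merchants + 3 bandits across (rope basket there); 0 merchants + 3 bandits across (rope basket back at the start); 0 merchants + 4 bandits across (rope basket there); 0 merchants + 4 bandits across (rope basket back at the start); 0 merchants + 5 bandits across (rope basket there); 0 merchants + 5 bandits across (rope basket back at the start); 0 merchants + 6 bandits across (rope basket there); 1 merchant + 1 bandit across (rope basket there); 1 merchant + 1 bandit across (rope basket back at the start); 2 merchants + 2 bandits across (rope basket there). So no valid plan exists.

impossible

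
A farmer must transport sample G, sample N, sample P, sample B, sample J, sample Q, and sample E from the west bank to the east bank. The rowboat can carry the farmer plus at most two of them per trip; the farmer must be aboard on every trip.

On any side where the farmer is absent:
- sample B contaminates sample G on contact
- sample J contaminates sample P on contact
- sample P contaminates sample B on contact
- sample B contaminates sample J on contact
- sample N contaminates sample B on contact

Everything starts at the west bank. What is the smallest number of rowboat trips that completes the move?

11

Counting alone: the farmer can take at most 2 across per trip to the east bank, so moving all 7 needs at least 4 loaded trips out, with a return between consecutive ones — at least 7 crossings.
The safety rule pushes this higher. Following every safe sequence of crossings, the most of the 7 that can be at the east bank as the rowboat arrives there on crossings 7, 9 is 5, 6 respectively — never all 7.
So no plan with fewer than 11 crossings exists, and this one achieves 11:
1. Farmer goes to the east bank with sample B and sample P.
2. Farmer goes back to the west bank with sample P.
3. Farmer goes to the east bank with sample G and sample P.
4. Farmer goes back to the west bank with sample B.
5. Farmer goes to the east bank with sample B and sample N.
6. Farmer goes back to the west bank with sample B.
7. Farmer goes to the east bank with sample B and sample Q.
8. Farmer goes back to the west bank with sample B.
9. Farmer goes to the east bank with sample B and sample E.
10. Farmer goes back to the west bank with sample B.
11. Farmer goes to the east bank with sample B and sample J.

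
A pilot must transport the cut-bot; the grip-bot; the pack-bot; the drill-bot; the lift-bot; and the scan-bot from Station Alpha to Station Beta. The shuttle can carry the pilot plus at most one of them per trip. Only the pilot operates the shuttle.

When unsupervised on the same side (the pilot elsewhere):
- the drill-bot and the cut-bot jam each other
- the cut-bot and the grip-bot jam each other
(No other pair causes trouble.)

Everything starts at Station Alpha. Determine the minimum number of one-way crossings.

13

Counting alone: the pilot can take at most 1 across per trip to Station Beta, so moving all 6 needs at least 6 loaded trips out, with a return between consecutive ones — at least 11 crossings.
The safety rule pushes this higher. Following every safe sequence of crossings, the most of the 6 that can be at Station Beta as the shuttle arrives there on crossing 11 is 5 — never all 6.
So no plan with fewer than 13 crossings exists, and this one achieves 13:
1. Pilot goes to Station Beta with the cut-bot.
2. Pilot goes back to Station Alpha alone.
3. Pilot goes to Station Beta with the grip-bot.
4. Pilot goes back to Station Alpha with the cut-bot.
5. Pilot goes to Station Beta with the drill-bot.
6. Pilot goes back to Station Alpha alone.
7. Pilot goes to Station Beta with the pack-bot.
8. Pilot goes back to Station Alpha alone.
9. Pilot goes to Station Beta with the lift-bot.
10. Pilot goes back to Station Alpha alone.
11. Pilot goes to Station Beta with the scan-bot.
12. Pilot goes back to Station Alpha alone.
13. Pilot goes to Station Beta with the cut-bot.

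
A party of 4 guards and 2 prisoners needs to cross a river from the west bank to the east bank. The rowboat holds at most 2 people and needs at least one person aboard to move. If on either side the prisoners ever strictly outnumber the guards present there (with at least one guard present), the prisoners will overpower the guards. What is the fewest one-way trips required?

9

Counting alone: each trip to the east bank takes at most 2 across and each return brings at least 1 back, so after t trips out (and t−1 returns) at most 2t − (t−1) of the 6 are across; that first reaches 6 at t = 5, so at least 9 crossings are needed.
The plan below uses exactly 9 crossings, so it is optimal:
1. 2 prisoners → the east bank.  (the west bank: 4G 0P; the east bank: 0G 2P)
2. 1 prisoner ← the west bank.  (the west bank: 4G 1P; the east bank: 0G 1P)
3. 2 guards → the east bank.  (the west bank: 2G 1P; the east bank: 2G 1P)
4. 1 prisoner ← the west bank.  (the west bank: 2G 2P; the east bank: 2G 0P)
5. 2 prisoners → the east bank.  (the west bank: 2G 0P; the east bank: 2G 2P)
6. 1 prisoner ← the west bank.  (the west bank: 2G 1P; the east bank: 2G 1P)
7. 1 guard and 1 prisoner → the east bank.  (the west bank: 1G 0P; the east bank: 3G 2P)
8. 1 prisoner ← the west bank.  (the west bank: 1G 1P; the east bank: 3G 1P)
9. 1 guard and 1 prisoner → the east bank.  (the west bank: 0G 0P; the east bank: 4G 2P)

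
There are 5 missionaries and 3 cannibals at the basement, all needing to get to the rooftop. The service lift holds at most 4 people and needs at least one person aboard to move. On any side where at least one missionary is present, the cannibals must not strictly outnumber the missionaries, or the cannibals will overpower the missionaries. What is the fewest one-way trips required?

5

Counting alone: each trip to the rooftop takes at most 4 across and each return brings at least 1 back, so after t trips out (and t−1 returns) at most 4t − (t−1) of the 8 are across; that first reaches 8 at t = 3, so at least 5 crossings are needed.
The plan below uses exactly 5 crossings, so it is optimal:
1. 2 cannibals → the rooftop.  (the basement: 5M 1C; the rooftop: 0M 2C)
2. 1 cannibal ← the basement.  (the basement: 5M 2C; the rooftop: 0M 1C)
3. 3 missionaries and 1 cannibal → the rooftop.  (the basement: 2M 1C; the rooftop: 3M 2C)
4. 1 cannibal ← the basement.  (the basement: 2M 2C; the rooftop: 3M 1C)
5. 2 missionaries and 2 cannibals → the rooftop.  (the basement: 0M 0C; the rooftop: 5M 3C)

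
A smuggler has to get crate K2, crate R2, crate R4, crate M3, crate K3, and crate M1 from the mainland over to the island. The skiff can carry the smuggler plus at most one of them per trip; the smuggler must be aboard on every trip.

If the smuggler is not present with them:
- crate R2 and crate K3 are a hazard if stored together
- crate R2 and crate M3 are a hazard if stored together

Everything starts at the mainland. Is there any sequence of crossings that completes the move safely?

1. Smuggler goes to the island with crate R2.
2. Smuggler goes back to the mainland alone.
3. Smuggler goes to the island with crate K2.
4. Smuggler goes back to the mainland alone.
5. Smuggler goes to the island with crate R4.
6. Smuggler goes back to the mainland alone.
7. Smuggler goes to the island with crate M3.
8. Smuggler goes back to the mainland with crate R2.
9. Smuggler goes to the island with crate K3.
10. Smuggler goes back to the mainland alone.
11. Smuggler goes to the island with crate M1.
12. Smuggler goes back to the mainland alone.
13. Smuggler goes to the island with crate R2.

Yes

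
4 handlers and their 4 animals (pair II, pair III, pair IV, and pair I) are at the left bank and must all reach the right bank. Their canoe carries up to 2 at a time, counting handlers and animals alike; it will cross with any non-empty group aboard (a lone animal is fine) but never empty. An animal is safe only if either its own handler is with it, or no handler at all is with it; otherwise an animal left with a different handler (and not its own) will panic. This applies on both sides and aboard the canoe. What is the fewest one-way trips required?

Following every safe sequence of crossings from the start, the most of the 8 that can be at the right bank as the canoe arrives there on crossings 1, 3, 5 is 2, 3, 4 respectively; the best ever achieved is 4 of 8.
From crossing 7 on, no configuration arises that was not already reachable earlier: only 44 distinct safe configurations (who is on which side, and where the canoe is) can ever be reached, none of them has everyone across, and every continuation just revisits them. So no valid plan exists.

impossible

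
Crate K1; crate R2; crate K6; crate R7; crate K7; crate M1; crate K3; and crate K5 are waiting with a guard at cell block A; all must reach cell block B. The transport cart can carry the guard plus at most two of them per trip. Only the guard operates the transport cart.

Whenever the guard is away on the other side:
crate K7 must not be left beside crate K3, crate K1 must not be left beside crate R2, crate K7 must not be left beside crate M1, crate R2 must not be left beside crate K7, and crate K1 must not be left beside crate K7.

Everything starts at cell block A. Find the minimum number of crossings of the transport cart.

13

Counting alone: the guard can take at most 2 across per trip to cell block B, so moving all 8 needs at least 4 loaded trips out, with a return between consecutive ones — at least 7 crossings.
The safety rule pushes this higher. Following every safe sequence of crossings, the most of the 8 that can be at cell block B as the transport cart arrives there on crossings 7, 9, 11 is 5, 6, 7 respectively — never all 8.
So no plan with fewer than 13 crossings exists, and this one achieves 13:
1. Guard goes to cell block B with crate K1 and crate K7.  [cell block A: crate K3, crate K5, crate K6, crate M1, crate R2, crate R7 | cell block B: crate K1, crate K7]
2. Guard goes back to cell block A with crate K1.  [cell block A: crate K1, crate K3, crate K5, crate K6, crate M1, crate R2, crate R7 | cell block B: crate K7]
3. Guard goes to cell block B with crate K1 and crate K6.  [cell block A: crate K3, crate K5, crate M1, crate R2, crate R7 | cell block B: crate K1, crate K6, crate K7]
4. Guard goes back to cell block A with crate K1.  [cell block A: crate K1, crate K3, crate K5, crate M1, crate R2, crate R7 | cell block B: crate K6, crate K7]
5. Guard goes to cell block B with crate K1 and crate R7.  [cell block A: crate K3, crate K5, crate M1, crate R2 | cell block B: crate K1, crate K6, crate K7, crate R7]
6. Guard goes back to cell block A with crate K1.  [cell block A: crate K1, crate K3, crate K5, crate M1, crate R2 | cell block B: crate K6, crate K7, crate R7]
7. Guard goes to cell block B with crate K1 and crate M1.  [cell block A: crate K3, crate K5, crate R2 | cell block B: crate K1, crate K6, crate K7, crate M1, crate R7]
8. Guard goes back to cell block A with crate K7.  [cell block A: crate K3, crate K5, crate K7, crate R2 | cell block B: crate K1, crate K6, crate M1, crate R7]
9. Guard goes to cell block B with crate K3 and crate R2.  [cell block A: crate K5, crate K7 | cell block B: crate K1, crate K3, crate K6, crate M1, crate R2, crate R7]
10. Guard goes back to cell block A with crate K1.  [cell block A: crate K1, crate K5, crate K7 | cell block B: crate K3, crate K6, crate M1, crate R2, crate R7]
11. Guard goes to cell block B with crate K1 and crate K5.  [cell block A: crate K7 | cell block B: crate K1, crate K3, crate K5, crate K6, crate M1, crate R2, crate R7]
12. Guard goes back to cell block A with crate K1.  [cell block A: crate K1, crate K7 | cell block B: crate K3, crate K5, crate K6, crate M1, crate R2, crate R7]
13. Guard goes to cell block B with crate K1 and crate K7.  [cell block A: — | cell block B: crate K1, crate K3, crate K5, crate K6, crate K7, crate M1, crate R2, crate R7]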